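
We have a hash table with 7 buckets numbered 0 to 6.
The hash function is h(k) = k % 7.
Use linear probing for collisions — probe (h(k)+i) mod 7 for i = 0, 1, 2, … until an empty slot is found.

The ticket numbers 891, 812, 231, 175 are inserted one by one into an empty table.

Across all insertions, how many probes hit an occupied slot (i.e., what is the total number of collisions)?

4

891 hashes to 2; slot 2 is free -> place at 2.
812 hashes to 0; slot 0 is free -> place at 0.
231 hashes to 0; 0 taken -> place at 1.
175 hashes to 0; 0,1,2 taken -> place at 3.
Table: [812, 231, 891, 175, —, —, —]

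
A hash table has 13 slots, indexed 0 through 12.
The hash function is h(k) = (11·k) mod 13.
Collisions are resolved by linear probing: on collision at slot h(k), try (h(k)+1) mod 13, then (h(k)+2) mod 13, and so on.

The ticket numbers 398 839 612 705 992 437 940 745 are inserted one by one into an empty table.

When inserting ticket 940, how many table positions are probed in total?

398: h=10 => slot 10
839: h=12 => slot 12
612: h=11 => slot 11
705: h=7 => slot 7
992: h=5 => slot 5
437: h=10, probe 10,11,12,0 => slot 0
940: h=5, probe 5,6 => slot 6
745: h=5, probe 5,6,7,8 => slot 8
Table: [437, ∅, ∅, ∅, ∅, 992, 940, 705, 745, ∅, 398, 612, 839]

2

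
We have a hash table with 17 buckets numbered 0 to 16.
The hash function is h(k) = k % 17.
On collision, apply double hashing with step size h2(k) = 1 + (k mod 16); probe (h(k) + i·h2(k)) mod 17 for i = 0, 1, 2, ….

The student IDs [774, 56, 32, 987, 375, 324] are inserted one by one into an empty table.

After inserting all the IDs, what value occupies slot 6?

324

Insert 774: h=9, slot 9 empty -> index 9.
Insert 56: h=5, slot 5 empty -> index 5.
Insert 32: h=15, slot 15 empty -> index 15.
Insert 987: h=1, slot 1 empty -> index 1.
Insert 375: h=1, h2=8, slots 1,9 occupied -> index 0.
Insert 324: h=1, h2=5, slot 1 occupied -> index 6.
Table: [375, 987, _, _, _, 56, 324, _, _, 774, _, _, _, _, _, 32, _]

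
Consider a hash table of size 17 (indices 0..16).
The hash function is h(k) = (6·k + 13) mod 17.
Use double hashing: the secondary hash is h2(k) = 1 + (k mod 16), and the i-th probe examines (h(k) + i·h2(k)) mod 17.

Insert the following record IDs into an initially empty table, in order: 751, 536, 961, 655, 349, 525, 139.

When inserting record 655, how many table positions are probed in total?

751: h=14 → slot 14
536: h=16 → slot 16
961: h=16, h2=2, probe 16,1 → slot 1
655: h=16, h2=16, probe 16,15 → slot 15
349: h=16, h2=14, probe 16,13 → slot 13
525: h=1, h2=14, probe 1,15,12 → slot 12
139: h=14, h2=12, probe 14,9 → slot 9
Table: [—, 961, —, —, —, —, —, —, —, 139, —, —, 525, 349, 751, 655, 536]

2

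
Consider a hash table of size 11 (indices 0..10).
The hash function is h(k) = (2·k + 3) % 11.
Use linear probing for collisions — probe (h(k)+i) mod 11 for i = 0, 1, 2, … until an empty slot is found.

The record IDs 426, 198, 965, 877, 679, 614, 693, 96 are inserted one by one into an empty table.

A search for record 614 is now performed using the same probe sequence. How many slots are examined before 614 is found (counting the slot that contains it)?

Insert 426: h=8, slot 8 empty -> index 8.
Insert 198: h=3, slot 3 empty -> index 3.
Insert 965: h=8, slot 8 occupied -> index 9.
Insert 877: h=8, slots 8,9 occupied -> index 10.
Insert 679: h=8, slots 8,9,10 occupied -> index 0.
Insert 614: h=10, slots 10,0 occupied -> index 1.
Insert 693: h=3, slot 3 occupied -> index 4.
Insert 96: h=8, slots 8,9,10,0,1 occupied -> index 2.
Table: [679, 614, 96, 198, 693, ., ., ., 426, 965, 877]
Lookup 614: h=10, probe 10,0,1 → found at 1.

3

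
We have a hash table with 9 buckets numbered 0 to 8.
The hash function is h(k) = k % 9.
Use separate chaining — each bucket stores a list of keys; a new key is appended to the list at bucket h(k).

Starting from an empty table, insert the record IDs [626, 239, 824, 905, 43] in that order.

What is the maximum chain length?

4

626 -> bucket 5
239 -> bucket 5 (collision)
824 -> bucket 5 (collision)
905 -> bucket 5 (collision)
43 -> bucket 7
Final buckets:
0: -
1: -
2: -
3: -
4: -
5: 626 -> 239 -> 824 -> 905
6: -
7: 43
8: -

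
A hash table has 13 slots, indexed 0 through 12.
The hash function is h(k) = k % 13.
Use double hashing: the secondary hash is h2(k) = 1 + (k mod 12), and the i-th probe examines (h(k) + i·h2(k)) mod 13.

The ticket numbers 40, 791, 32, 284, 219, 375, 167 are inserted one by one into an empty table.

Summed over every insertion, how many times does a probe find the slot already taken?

40: h=1 -> slot 1
791: h=11 -> slot 11
32: h=6 -> slot 6
284: h=11, h2=9, probe 11,7 -> slot 7
219: h=11, h2=4, probe 11,2 -> slot 2
375: h=11, h2=4, probe 11,2,6,10 -> slot 10
167: h=11, h2=12, probe 11,10,9 -> slot 9
Table: [∅, 40, 219, ∅, ∅, ∅, 32, 284, ∅, 167, 375, 791, ∅]

7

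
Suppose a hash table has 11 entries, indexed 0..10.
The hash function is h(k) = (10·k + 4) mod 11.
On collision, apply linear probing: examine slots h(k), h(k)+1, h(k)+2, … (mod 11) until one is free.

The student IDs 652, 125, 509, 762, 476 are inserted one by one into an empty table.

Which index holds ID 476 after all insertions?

Insert 652: h=1, slot 1 empty → index 1.
Insert 125: h=0, slot 0 empty → index 0.
Insert 509: h=1, slot 1 occupied → index 2.
Insert 762: h=1, slots 1,2 occupied → index 3.
Insert 476: h=1, slots 1,2,3 occupied → index 4.
Table: [125, 652, 509, 762, 476, -, -, -, -, -, -]

4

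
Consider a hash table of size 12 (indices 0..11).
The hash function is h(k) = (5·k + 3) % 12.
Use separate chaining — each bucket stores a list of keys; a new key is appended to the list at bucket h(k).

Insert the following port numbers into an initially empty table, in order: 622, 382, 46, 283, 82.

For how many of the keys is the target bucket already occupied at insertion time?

Insert 622: h=5, bucket 5 empty → new chain.
Insert 382: h=5, bucket 5 nonempty → append to chain.
Insert 46: h=5, bucket 5 nonempty → append to chain.
Insert 283: h=2, bucket 2 empty → new chain.
Insert 82: h=5, bucket 5 nonempty → append to chain.
Final buckets:
0: -
1: -
2: 283
3: -
4: -
5: 622 -> 382 -> 46 -> 82
6: -
7: -
8: -
9: -
10: -
11: -

3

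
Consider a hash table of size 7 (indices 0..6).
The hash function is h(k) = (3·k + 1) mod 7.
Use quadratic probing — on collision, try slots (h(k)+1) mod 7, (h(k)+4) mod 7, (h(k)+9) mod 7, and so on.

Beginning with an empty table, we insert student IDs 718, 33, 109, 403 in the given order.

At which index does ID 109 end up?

0

Insert 718: h=6, slot 6 empty => index 6.
Insert 33: h=2, slot 2 empty => index 2.
Insert 109: h=6, slot 6 occupied => index 0.
Insert 403: h=6, slots 6,0 occupied => index 3.
Table: [109, ., 33, 403, ., ., 718]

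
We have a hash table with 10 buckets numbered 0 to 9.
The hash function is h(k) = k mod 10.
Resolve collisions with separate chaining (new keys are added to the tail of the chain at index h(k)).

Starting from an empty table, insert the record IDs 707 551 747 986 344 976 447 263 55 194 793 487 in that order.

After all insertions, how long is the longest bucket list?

707 -> bucket 7
551 -> bucket 1
747 -> bucket 7 (collision)
986 -> bucket 6
344 -> bucket 4
976 -> bucket 6 (collision)
447 -> bucket 7 (collision)
263 -> bucket 3
55 -> bucket 5
194 -> bucket 4 (collision)
793 -> bucket 3 (collision)
487 -> bucket 7 (collision)
Final buckets:
0: —
1: 551
2: —
3: 263 -> 793
4: 344 -> 194
5: 55
6: 986 -> 976
7: 707 -> 747 -> 447 -> 487
8: —
9: —

4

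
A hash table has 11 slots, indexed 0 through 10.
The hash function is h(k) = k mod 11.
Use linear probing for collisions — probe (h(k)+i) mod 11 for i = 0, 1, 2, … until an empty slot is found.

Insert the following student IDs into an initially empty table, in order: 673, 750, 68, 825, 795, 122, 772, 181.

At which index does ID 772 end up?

673: h=2 => slot 2
750: h=2, probe 2,3 => slot 3
68: h=2, probe 2,3,4 => slot 4
825: h=0 => slot 0
795: h=3, probe 3,4,5 => slot 5
122: h=1 => slot 1
772: h=2, probe 2,3,4,5,6 => slot 6
181: h=5, probe 5,6,7 => slot 7
Table: [825, 122, 673, 750, 68, 795, 772, 181, -, -, -]

6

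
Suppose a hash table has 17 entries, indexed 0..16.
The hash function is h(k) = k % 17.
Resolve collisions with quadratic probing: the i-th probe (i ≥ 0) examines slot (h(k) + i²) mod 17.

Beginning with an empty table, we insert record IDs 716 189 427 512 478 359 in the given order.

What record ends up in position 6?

427

716 hashes to 2; slot 2 is free -> place at 2.
189 hashes to 2; 2 taken -> place at 3.
427 hashes to 2; 2,3 taken -> place at 6.
512 hashes to 2; 2,3,6 taken -> place at 11.
478 hashes to 2; 2,3,6,11 taken -> place at 1.
359 hashes to 2; 2,3,6,11,1 taken -> place at 10.
Table: [., 478, 716, 189, ., ., 427, ., ., ., 359, 512, ., ., ., ., .]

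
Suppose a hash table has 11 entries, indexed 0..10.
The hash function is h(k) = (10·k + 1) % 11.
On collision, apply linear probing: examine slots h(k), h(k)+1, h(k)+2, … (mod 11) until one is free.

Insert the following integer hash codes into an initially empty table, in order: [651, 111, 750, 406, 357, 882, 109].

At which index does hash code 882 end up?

Insert 651: h=10, slot 10 empty => index 10.
Insert 111: h=0, slot 0 empty => index 0.
Insert 750: h=10, slots 10,0 occupied => index 1.
Insert 406: h=2, slot 2 empty => index 2.
Insert 357: h=7, slot 7 empty => index 7.
Insert 882: h=10, slots 10,0,1,2 occupied => index 3.
Insert 109: h=2, slots 2,3 occupied => index 4.
Table: [111, 750, 406, 882, 109, _, _, 357, _, _, 651]

3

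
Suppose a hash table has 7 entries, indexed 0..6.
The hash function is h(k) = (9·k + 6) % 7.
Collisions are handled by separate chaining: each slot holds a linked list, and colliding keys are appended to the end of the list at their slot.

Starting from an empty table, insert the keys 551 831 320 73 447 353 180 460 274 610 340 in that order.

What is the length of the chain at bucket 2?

551 -> bucket 2
831 -> bucket 2 (collision)
320 -> bucket 2 (collision)
73 -> bucket 5
447 -> bucket 4
353 -> bucket 5 (collision)
180 -> bucket 2 (collision)
460 -> bucket 2 (collision)
274 -> bucket 1
610 -> bucket 1 (collision)
340 -> bucket 0
Final buckets:
0: 340
1: 274 -> 610
2: 551 -> 831 -> 320 -> 180 -> 460
3: .
4: 447
5: 73 -> 353
6: .

5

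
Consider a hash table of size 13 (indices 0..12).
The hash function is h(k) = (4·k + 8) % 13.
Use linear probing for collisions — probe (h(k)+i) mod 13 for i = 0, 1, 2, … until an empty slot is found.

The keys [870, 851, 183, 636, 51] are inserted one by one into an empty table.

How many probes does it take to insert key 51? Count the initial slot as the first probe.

870 hashes to 4; slot 4 is free => place at 4.
851 hashes to 6; slot 6 is free => place at 6.
183 hashes to 12; slot 12 is free => place at 12.
636 hashes to 4; 4 taken => place at 5.
51 hashes to 4; 4,5,6 taken => place at 7.
Table: [∅, ∅, ∅, ∅, 870, 636, 851, 51, ∅, ∅, ∅, ∅, 183]

4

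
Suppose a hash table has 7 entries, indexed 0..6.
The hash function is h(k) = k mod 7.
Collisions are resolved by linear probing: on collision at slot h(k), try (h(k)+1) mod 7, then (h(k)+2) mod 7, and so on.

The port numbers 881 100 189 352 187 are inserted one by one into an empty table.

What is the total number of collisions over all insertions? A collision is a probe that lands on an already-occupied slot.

1

881 hashes to 6; slot 6 is free → place at 6.
100 hashes to 2; slot 2 is free → place at 2.
189 hashes to 0; slot 0 is free → place at 0.
352 hashes to 2; 2 taken → place at 3.
187 hashes to 5; slot 5 is free → place at 5.
Table: [189, —, 100, 352, —, 187, 881]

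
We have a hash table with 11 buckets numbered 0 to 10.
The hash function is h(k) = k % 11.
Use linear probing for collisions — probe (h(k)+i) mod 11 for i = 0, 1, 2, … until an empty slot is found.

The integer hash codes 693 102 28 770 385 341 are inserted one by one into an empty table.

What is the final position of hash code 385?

2

693: h=0 -> slot 0
102: h=3 -> slot 3
28: h=6 -> slot 6
770: h=0, probe 0,1 -> slot 1
385: h=0, probe 0,1,2 -> slot 2
341: h=0, probe 0,1,2,3,4 -> slot 4
Table: [693, 770, 385, 102, 341, ∅, 28, ∅, ∅, ∅, ∅]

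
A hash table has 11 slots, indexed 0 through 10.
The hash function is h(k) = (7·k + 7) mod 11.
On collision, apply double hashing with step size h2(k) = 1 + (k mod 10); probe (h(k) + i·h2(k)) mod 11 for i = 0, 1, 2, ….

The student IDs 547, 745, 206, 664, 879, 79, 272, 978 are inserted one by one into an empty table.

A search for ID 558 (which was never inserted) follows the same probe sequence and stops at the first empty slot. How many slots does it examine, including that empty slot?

7

547: h=8 -> slot 8
745: h=8, h2=6, probe 8,3 -> slot 3
206: h=8, h2=7, probe 8,4 -> slot 4
664: h=2 -> slot 2
879: h=0 -> slot 0
79: h=10 -> slot 10
272: h=8, h2=3, probe 8,0,3,6 -> slot 6
978: h=0, h2=9, probe 0,9 -> slot 9
Table: [879, —, 664, 745, 206, —, 272, —, 547, 978, 79]
Lookup 558: h=8, h2=9, probe 8,6,4,2,0,9,7 → slot 7 empty, not found.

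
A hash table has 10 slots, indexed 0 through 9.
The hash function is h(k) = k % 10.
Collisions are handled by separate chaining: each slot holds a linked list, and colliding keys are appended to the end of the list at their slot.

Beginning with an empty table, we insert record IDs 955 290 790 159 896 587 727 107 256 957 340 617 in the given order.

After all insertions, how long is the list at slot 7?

Insert 955: h=5, bucket 5 empty -> new chain.
Insert 290: h=0, bucket 0 empty -> new chain.
Insert 790: h=0, bucket 0 nonempty -> append to chain.
Insert 159: h=9, bucket 9 empty -> new chain.
Insert 896: h=6, bucket 6 empty -> new chain.
Insert 587: h=7, bucket 7 empty -> new chain.
Insert 727: h=7, bucket 7 nonempty -> append to chain.
Insert 107: h=7, bucket 7 nonempty -> append to chain.
Insert 256: h=6, bucket 6 nonempty -> append to chain.
Insert 957: h=7, bucket 7 nonempty -> append to chain.
Insert 340: h=0, bucket 0 nonempty -> append to chain.
Insert 617: h=7, bucket 7 nonempty -> append to chain.
Final buckets:
0: 290 -> 790 -> 340
1: _
2: _
3: _
4: _
5: 955
6: 896 -> 256
7: 587 -> 727 -> 107 -> 957 -> 617
8: _
9: 159

5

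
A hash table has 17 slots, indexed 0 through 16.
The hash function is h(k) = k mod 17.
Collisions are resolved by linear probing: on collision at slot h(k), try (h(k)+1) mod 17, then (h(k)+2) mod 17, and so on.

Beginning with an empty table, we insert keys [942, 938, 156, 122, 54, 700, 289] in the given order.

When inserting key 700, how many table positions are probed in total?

942 hashes to 7; slot 7 is free → place at 7.
938 hashes to 3; slot 3 is free → place at 3.
156 hashes to 3; 3 taken → place at 4.
122 hashes to 3; 3,4 taken → place at 5.
54 hashes to 3; 3,4,5 taken → place at 6.
700 hashes to 3; 3,4,5,6,7 taken → place at 8.
289 hashes to 0; slot 0 is free → place at 0.
Table: [289, ∅, ∅, 938, 156, 122, 54, 942, 700, ∅, ∅, ∅, ∅, ∅, ∅, ∅, ∅]

6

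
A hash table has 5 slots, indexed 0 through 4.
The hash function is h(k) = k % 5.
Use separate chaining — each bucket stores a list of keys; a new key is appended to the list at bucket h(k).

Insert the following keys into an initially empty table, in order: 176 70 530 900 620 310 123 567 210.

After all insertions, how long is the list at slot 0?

6

176 → bucket 1
70 → bucket 0
530 → bucket 0 (collision)
900 → bucket 0 (collision)
620 → bucket 0 (collision)
310 → bucket 0 (collision)
123 → bucket 3
567 → bucket 2
210 → bucket 0 (collision)
Final buckets:
0: 70 -> 530 -> 900 -> 620 -> 310 -> 210
1: 176
2: 567
3: 123
4: —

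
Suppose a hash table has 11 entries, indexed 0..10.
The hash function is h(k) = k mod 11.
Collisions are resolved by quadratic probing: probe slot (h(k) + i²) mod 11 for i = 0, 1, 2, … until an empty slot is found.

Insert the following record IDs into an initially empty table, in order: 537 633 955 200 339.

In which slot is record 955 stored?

537 hashes to 9; slot 9 is free -> place at 9.
633 hashes to 6; slot 6 is free -> place at 6.
955 hashes to 9; 9 taken -> place at 10.
200 hashes to 2; slot 2 is free -> place at 2.
339 hashes to 9; 9,10,2 taken -> place at 7.
Table: [-, -, 200, -, -, -, 633, 339, -, 537, 955]

10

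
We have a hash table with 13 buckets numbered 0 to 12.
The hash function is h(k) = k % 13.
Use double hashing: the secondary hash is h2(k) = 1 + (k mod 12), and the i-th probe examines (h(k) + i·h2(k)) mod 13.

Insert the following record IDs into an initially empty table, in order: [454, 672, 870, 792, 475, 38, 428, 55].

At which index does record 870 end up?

6

454 hashes to 12; slot 12 is free => place at 12.
672 hashes to 9; slot 9 is free => place at 9.
870 hashes to 12, h2=7; 12 taken => place at 6.
792 hashes to 12, h2=1; 12 taken => place at 0.
475 hashes to 7; slot 7 is free => place at 7.
38 hashes to 12, h2=3; 12 taken => place at 2.
428 hashes to 12, h2=9; 12 taken => place at 8.
55 hashes to 3; slot 3 is free => place at 3.
Table: [792, _, 38, 55, _, _, 870, 475, 428, 672, _, _, 454]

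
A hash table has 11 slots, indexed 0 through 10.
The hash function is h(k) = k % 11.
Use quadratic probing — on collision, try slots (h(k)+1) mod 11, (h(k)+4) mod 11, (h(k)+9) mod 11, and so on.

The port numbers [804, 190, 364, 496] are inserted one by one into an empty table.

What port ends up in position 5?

496

804: h=1 => slot 1
190: h=3 => slot 3
364: h=1, probe 1,2 => slot 2
496: h=1, probe 1,2,5 => slot 5
Table: [., 804, 364, 190, ., 496, ., ., ., ., .]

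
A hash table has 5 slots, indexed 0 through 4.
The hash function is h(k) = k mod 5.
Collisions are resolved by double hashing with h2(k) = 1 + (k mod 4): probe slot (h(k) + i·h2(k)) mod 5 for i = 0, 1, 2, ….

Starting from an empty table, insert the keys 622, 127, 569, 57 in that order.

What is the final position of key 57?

Insert 622: h=2, slot 2 empty → index 2.
Insert 127: h=2, h2=4, slot 2 occupied → index 1.
Insert 569: h=4, slot 4 empty → index 4.
Insert 57: h=2, h2=2, slots 2,4,1 occupied → index 3.
Table: [∅, 127, 622, 57, 569]

3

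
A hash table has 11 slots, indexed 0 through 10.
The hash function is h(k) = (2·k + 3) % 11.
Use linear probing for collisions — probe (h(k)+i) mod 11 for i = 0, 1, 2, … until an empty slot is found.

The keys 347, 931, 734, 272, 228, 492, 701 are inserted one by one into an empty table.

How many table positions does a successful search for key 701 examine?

5

347 hashes to 4; slot 4 is free -> place at 4.
931 hashes to 6; slot 6 is free -> place at 6.
734 hashes to 8; slot 8 is free -> place at 8.
272 hashes to 8; 8 taken -> place at 9.
228 hashes to 8; 8,9 taken -> place at 10.
492 hashes to 8; 8,9,10 taken -> place at 0.
701 hashes to 8; 8,9,10,0 taken -> place at 1.
Table: [492, 701, —, —, 347, —, 931, —, 734, 272, 228]
Lookup 701: h=8, probe 8,9,10,0,1 → found at 1.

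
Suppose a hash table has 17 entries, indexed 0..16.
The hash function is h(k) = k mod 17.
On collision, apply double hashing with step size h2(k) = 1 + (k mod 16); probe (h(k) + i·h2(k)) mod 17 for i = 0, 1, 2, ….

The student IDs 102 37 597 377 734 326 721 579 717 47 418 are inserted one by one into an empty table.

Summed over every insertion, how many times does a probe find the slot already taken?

Insert 102: h=0, slot 0 empty → index 0.
Insert 37: h=3, slot 3 empty → index 3.
Insert 597: h=2, slot 2 empty → index 2.
Insert 377: h=3, h2=10, slot 3 occupied → index 13.
Insert 734: h=3, h2=15, slot 3 occupied → index 1.
Insert 326: h=3, h2=7, slot 3 occupied → index 10.
Insert 721: h=7, slot 7 empty → index 7.
Insert 579: h=1, h2=4, slot 1 occupied → index 5.
Insert 717: h=3, h2=14, slots 3,0 occupied → index 14.
Insert 47: h=13, h2=16, slot 13 occupied → index 12.
Insert 418: h=10, h2=3, slots 10,13 occupied → index 16.
Table: [102, 734, 597, 37, -, 579, -, 721, -, -, 326, -, 47, 377, 717, -, 418]

9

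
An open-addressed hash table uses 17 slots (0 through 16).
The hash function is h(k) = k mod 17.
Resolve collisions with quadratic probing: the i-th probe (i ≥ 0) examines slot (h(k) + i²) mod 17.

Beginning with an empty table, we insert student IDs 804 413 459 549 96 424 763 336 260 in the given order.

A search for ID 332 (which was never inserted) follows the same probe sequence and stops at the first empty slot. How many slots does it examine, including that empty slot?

2

804: h=5 -> slot 5
413: h=5, probe 5,6 -> slot 6
459: h=0 -> slot 0
549: h=5, probe 5,6,9 -> slot 9
96: h=11 -> slot 11
424: h=16 -> slot 16
763: h=15 -> slot 15
336: h=13 -> slot 13
260: h=5, probe 5,6,9,14 -> slot 14
Table: [459, -, -, -, -, 804, 413, -, -, 549, -, 96, -, 336, 260, 763, 424]
Lookup 332: h=9, probe 9,10 → slot 10 empty, not found.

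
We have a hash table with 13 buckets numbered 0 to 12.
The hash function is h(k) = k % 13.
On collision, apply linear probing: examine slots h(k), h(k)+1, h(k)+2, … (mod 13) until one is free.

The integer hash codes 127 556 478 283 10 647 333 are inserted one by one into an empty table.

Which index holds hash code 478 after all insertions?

12

127: h=10 -> slot 10
556: h=10, probe 10,11 -> slot 11
478: h=10, probe 10,11,12 -> slot 12
283: h=10, probe 10,11,12,0 -> slot 0
10: h=10, probe 10,11,12,0,1 -> slot 1
647: h=10, probe 10,11,12,0,1,2 -> slot 2
333: h=8 -> slot 8
Table: [283, 10, 647, -, -, -, -, -, 333, -, 127, 556, 478]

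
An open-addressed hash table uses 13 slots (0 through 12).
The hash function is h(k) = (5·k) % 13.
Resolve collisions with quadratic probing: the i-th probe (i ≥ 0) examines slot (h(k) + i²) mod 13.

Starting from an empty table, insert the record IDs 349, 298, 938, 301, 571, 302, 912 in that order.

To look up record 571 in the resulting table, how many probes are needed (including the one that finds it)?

2

349: h=3 -> slot 3
298: h=8 -> slot 8
938: h=10 -> slot 10
301: h=10, probe 10,11 -> slot 11
571: h=8, probe 8,9 -> slot 9
302: h=2 -> slot 2
912: h=10, probe 10,11,1 -> slot 1
Table: [—, 912, 302, 349, —, —, —, —, 298, 571, 938, 301, —]
Lookup 571: h=8, probe 8,9 → found at 9.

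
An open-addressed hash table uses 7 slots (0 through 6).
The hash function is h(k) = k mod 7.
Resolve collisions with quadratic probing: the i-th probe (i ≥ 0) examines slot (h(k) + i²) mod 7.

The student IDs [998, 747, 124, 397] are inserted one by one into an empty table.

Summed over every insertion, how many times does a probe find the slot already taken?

Insert 998: h=4, slot 4 empty => index 4.
Insert 747: h=5, slot 5 empty => index 5.
Insert 124: h=5, slot 5 occupied => index 6.
Insert 397: h=5, slots 5,6 occupied => index 2.
Table: [∅, ∅, 397, ∅, 998, 747, 124]

3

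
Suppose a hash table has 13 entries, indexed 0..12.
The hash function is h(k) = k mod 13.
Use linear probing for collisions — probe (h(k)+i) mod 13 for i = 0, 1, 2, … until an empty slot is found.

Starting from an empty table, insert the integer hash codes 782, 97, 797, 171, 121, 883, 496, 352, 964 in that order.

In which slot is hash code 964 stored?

782: h=2 → slot 2
97: h=6 → slot 6
797: h=4 → slot 4
171: h=2, probe 2,3 → slot 3
121: h=4, probe 4,5 → slot 5
883: h=12 → slot 12
496: h=2, probe 2,3,4,5,6,7 → slot 7
352: h=1 → slot 1
964: h=2, probe 2,3,4,5,6,7,8 → slot 8
Table: [-, 352, 782, 171, 797, 121, 97, 496, 964, -, -, -, 883]

8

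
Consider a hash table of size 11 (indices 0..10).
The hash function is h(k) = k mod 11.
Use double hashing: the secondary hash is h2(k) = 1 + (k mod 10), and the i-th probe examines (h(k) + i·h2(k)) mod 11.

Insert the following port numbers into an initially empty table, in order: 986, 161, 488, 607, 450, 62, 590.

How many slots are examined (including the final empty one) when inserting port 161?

2

Insert 986: h=7, slot 7 empty => index 7.
Insert 161: h=7, h2=2, slot 7 occupied => index 9.
Insert 488: h=4, slot 4 empty => index 4.
Insert 607: h=2, slot 2 empty => index 2.
Insert 450: h=10, slot 10 empty => index 10.
Insert 62: h=7, h2=3, slots 7,10,2 occupied => index 5.
Insert 590: h=7, h2=1, slot 7 occupied => index 8.
Table: [_, _, 607, _, 488, 62, _, 986, 590, 161, 450]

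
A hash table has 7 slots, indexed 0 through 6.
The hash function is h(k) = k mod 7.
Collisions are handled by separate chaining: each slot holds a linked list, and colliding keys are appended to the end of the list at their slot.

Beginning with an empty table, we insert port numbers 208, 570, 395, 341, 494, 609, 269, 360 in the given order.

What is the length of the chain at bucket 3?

208 → bucket 5
570 → bucket 3
395 → bucket 3 (collision)
341 → bucket 5 (collision)
494 → bucket 4
609 → bucket 0
269 → bucket 3 (collision)
360 → bucket 3 (collision)
Final buckets:
0: 609
1: ∅
2: ∅
3: 570 -> 395 -> 269 -> 360
4: 494
5: 208 -> 341
6: ∅

4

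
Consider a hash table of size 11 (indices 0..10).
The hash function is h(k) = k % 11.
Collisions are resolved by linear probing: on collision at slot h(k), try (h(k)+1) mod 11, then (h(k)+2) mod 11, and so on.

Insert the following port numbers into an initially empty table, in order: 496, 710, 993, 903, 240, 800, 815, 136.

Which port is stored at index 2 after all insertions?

496 hashes to 1; slot 1 is free → place at 1.
710 hashes to 6; slot 6 is free → place at 6.
993 hashes to 3; slot 3 is free → place at 3.
903 hashes to 1; 1 taken → place at 2.
240 hashes to 9; slot 9 is free → place at 9.
800 hashes to 8; slot 8 is free → place at 8.
815 hashes to 1; 1,2,3 taken → place at 4.
136 hashes to 4; 4 taken → place at 5.
Table: [_, 496, 903, 993, 815, 136, 710, _, 800, 240, _]

903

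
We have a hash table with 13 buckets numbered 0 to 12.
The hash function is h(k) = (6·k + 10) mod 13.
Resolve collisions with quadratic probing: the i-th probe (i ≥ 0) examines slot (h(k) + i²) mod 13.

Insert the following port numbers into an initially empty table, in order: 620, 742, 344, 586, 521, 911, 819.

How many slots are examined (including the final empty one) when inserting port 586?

2

620: h=12 => slot 12
742: h=3 => slot 3
344: h=7 => slot 7
586: h=3, probe 3,4 => slot 4
521: h=3, probe 3,4,7,12,6 => slot 6
911: h=3, probe 3,4,7,12,6,2 => slot 2
819: h=10 => slot 10
Table: [., ., 911, 742, 586, ., 521, 344, ., ., 819, ., 620]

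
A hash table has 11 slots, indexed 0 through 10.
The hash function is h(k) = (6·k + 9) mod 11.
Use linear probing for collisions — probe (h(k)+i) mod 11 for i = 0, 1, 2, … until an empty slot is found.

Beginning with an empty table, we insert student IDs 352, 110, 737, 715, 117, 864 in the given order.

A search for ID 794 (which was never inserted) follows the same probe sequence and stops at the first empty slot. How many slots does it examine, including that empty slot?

5

352: h=9 → slot 9
110: h=9, probe 9,10 → slot 10
737: h=9, probe 9,10,0 → slot 0
715: h=9, probe 9,10,0,1 → slot 1
117: h=7 → slot 7
864: h=1, probe 1,2 → slot 2
Table: [737, 715, 864, ∅, ∅, ∅, ∅, 117, ∅, 352, 110]
Lookup 794: h=10, probe 10,0,1,2,3 → slot 3 empty, not found.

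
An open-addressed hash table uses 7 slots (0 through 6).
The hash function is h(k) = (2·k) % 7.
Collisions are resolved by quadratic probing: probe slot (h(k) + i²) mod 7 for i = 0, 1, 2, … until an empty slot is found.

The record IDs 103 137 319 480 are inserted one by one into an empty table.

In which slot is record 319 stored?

2

103 hashes to 3; slot 3 is free → place at 3.
137 hashes to 1; slot 1 is free → place at 1.
319 hashes to 1; 1 taken → place at 2.
480 hashes to 1; 1,2 taken → place at 5.
Table: [-, 137, 319, 103, -, 480, -]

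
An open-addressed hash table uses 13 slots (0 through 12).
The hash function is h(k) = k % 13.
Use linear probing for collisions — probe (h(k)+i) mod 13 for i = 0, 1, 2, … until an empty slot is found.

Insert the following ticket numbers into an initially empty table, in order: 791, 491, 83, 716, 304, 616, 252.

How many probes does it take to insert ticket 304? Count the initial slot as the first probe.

Insert 791: h=11, slot 11 empty -> index 11.
Insert 491: h=10, slot 10 empty -> index 10.
Insert 83: h=5, slot 5 empty -> index 5.
Insert 716: h=1, slot 1 empty -> index 1.
Insert 304: h=5, slot 5 occupied -> index 6.
Insert 616: h=5, slots 5,6 occupied -> index 7.
Insert 252: h=5, slots 5,6,7 occupied -> index 8.
Table: [-, 716, -, -, -, 83, 304, 616, 252, -, 491, 791, -]

2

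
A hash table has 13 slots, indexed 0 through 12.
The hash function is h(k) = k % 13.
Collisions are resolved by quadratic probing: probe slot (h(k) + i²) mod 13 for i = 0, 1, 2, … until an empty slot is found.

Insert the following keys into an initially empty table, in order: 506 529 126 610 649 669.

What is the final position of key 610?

0

Insert 506: h=12, slot 12 empty -> index 12.
Insert 529: h=9, slot 9 empty -> index 9.
Insert 126: h=9, slot 9 occupied -> index 10.
Insert 610: h=12, slot 12 occupied -> index 0.
Insert 649: h=12, slots 12,0 occupied -> index 3.
Insert 669: h=6, slot 6 empty -> index 6.
Table: [610, —, —, 649, —, —, 669, —, —, 529, 126, —, 506]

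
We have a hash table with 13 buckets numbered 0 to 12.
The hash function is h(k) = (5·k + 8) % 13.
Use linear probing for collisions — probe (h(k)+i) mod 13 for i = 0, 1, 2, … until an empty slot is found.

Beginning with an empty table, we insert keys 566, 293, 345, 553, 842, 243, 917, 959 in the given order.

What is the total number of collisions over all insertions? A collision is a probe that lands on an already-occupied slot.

Insert 566: h=4, slot 4 empty → index 4.
Insert 293: h=4, slot 4 occupied → index 5.
Insert 345: h=4, slots 4,5 occupied → index 6.
Insert 553: h=4, slots 4,5,6 occupied → index 7.
Insert 842: h=6, slots 6,7 occupied → index 8.
Insert 243: h=1, slot 1 empty → index 1.
Insert 917: h=4, slots 4,5,6,7,8 occupied → index 9.
Insert 959: h=6, slots 6,7,8,9 occupied → index 10.
Table: [_, 243, _, _, 566, 293, 345, 553, 842, 917, 959, _, _]

17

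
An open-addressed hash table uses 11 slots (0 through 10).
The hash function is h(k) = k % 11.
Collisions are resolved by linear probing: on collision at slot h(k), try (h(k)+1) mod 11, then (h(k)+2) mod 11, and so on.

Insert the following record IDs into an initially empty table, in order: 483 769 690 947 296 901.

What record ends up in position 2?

483 hashes to 10; slot 10 is free → place at 10.
769 hashes to 10; 10 taken → place at 0.
690 hashes to 8; slot 8 is free → place at 8.
947 hashes to 1; slot 1 is free → place at 1.
296 hashes to 10; 10,0,1 taken → place at 2.
901 hashes to 10; 10,0,1,2 taken → place at 3.
Table: [769, 947, 296, 901, ∅, ∅, ∅, ∅, 690, ∅, 483]

296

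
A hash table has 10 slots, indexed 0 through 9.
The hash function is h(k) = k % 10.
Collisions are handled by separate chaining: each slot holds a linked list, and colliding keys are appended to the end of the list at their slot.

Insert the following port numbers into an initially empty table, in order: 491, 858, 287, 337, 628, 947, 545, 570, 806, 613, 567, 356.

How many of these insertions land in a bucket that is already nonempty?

5

Insert 491: h=1, bucket 1 empty → new chain.
Insert 858: h=8, bucket 8 empty → new chain.
Insert 287: h=7, bucket 7 empty → new chain.
Insert 337: h=7, bucket 7 nonempty → append to chain.
Insert 628: h=8, bucket 8 nonempty → append to chain.
Insert 947: h=7, bucket 7 nonempty → append to chain.
Insert 545: h=5, bucket 5 empty → new chain.
Insert 570: h=0, bucket 0 empty → new chain.
Insert 806: h=6, bucket 6 empty → new chain.
Insert 613: h=3, bucket 3 empty → new chain.
Insert 567: h=7, bucket 7 nonempty → append to chain.
Insert 356: h=6, bucket 6 nonempty → append to chain.
Final buckets:
0: 570
1: 491
2: _
3: 613
4: _
5: 545
6: 806 -> 356
7: 287 -> 337 -> 947 -> 567
8: 858 -> 628
9: _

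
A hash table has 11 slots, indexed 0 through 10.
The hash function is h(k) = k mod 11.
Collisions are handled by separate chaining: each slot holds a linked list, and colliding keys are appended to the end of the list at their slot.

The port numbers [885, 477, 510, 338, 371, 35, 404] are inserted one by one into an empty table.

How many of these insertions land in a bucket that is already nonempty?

Insert 885: h=5, bucket 5 empty -> new chain.
Insert 477: h=4, bucket 4 empty -> new chain.
Insert 510: h=4, bucket 4 nonempty -> append to chain.
Insert 338: h=8, bucket 8 empty -> new chain.
Insert 371: h=8, bucket 8 nonempty -> append to chain.
Insert 35: h=2, bucket 2 empty -> new chain.
Insert 404: h=8, bucket 8 nonempty -> append to chain.
Final buckets:
0: ∅
1: ∅
2: 35
3: ∅
4: 477 -> 510
5: 885
6: ∅
7: ∅
8: 338 -> 371 -> 404
9: ∅
10: ∅

3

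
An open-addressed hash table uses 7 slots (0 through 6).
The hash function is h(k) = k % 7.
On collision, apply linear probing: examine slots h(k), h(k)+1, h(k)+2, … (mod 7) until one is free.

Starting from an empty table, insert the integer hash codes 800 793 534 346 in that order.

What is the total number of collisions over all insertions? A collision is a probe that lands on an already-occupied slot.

800 hashes to 2; slot 2 is free → place at 2.
793 hashes to 2; 2 taken → place at 3.
534 hashes to 2; 2,3 taken → place at 4.
346 hashes to 3; 3,4 taken → place at 5.
Table: [_, _, 800, 793, 534, 346, _]

5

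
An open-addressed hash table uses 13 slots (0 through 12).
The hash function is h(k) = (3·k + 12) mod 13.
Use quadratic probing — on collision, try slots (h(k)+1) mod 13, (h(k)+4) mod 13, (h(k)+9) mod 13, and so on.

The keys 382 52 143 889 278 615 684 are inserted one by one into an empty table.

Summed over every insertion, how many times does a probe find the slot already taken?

Insert 382: h=1, slot 1 empty → index 1.
Insert 52: h=12, slot 12 empty → index 12.
Insert 143: h=12, slot 12 occupied → index 0.
Insert 889: h=1, slot 1 occupied → index 2.
Insert 278: h=1, slots 1,2 occupied → index 5.
Insert 615: h=11, slot 11 empty → index 11.
Insert 684: h=10, slot 10 empty → index 10.
Table: [143, 382, 889, _, _, 278, _, _, _, _, 684, 615, 52]

4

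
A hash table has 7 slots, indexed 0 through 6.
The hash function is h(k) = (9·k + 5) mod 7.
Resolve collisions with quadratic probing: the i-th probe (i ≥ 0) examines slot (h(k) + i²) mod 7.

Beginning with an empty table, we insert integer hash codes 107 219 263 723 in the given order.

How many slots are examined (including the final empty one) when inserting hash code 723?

4

107: h=2 → slot 2
219: h=2, probe 2,3 → slot 3
263: h=6 → slot 6
723: h=2, probe 2,3,6,4 → slot 4
Table: [., ., 107, 219, 723, ., 263]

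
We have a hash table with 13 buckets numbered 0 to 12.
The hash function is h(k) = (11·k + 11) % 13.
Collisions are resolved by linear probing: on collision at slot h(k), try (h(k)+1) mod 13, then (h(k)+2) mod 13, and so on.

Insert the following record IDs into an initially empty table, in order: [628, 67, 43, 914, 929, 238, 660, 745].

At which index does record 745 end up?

628 hashes to 3; slot 3 is free => place at 3.
67 hashes to 7; slot 7 is free => place at 7.
43 hashes to 3; 3 taken => place at 4.
914 hashes to 3; 3,4 taken => place at 5.
929 hashes to 12; slot 12 is free => place at 12.
238 hashes to 3; 3,4,5 taken => place at 6.
660 hashes to 4; 4,5,6,7 taken => place at 8.
745 hashes to 3; 3,4,5,6,7,8 taken => place at 9.
Table: [∅, ∅, ∅, 628, 43, 914, 238, 67, 660, 745, ∅, ∅, 929]

9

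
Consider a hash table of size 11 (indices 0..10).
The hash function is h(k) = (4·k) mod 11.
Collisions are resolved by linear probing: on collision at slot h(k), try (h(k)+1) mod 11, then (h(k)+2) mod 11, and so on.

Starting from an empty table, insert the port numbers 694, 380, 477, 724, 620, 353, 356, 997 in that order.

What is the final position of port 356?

694 hashes to 4; slot 4 is free => place at 4.
380 hashes to 2; slot 2 is free => place at 2.
477 hashes to 5; slot 5 is free => place at 5.
724 hashes to 3; slot 3 is free => place at 3.
620 hashes to 5; 5 taken => place at 6.
353 hashes to 4; 4,5,6 taken => place at 7.
356 hashes to 5; 5,6,7 taken => place at 8.
997 hashes to 6; 6,7,8 taken => place at 9.
Table: [-, -, 380, 724, 694, 477, 620, 353, 356, 997, -]

8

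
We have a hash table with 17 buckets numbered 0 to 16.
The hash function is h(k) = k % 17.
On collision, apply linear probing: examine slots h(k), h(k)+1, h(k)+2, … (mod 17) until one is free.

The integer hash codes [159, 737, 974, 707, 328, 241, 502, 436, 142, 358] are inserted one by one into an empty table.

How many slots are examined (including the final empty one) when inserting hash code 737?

159: h=6 => slot 6
737: h=6, probe 6,7 => slot 7
974: h=5 => slot 5
707: h=10 => slot 10
328: h=5, probe 5,6,7,8 => slot 8
241: h=3 => slot 3
502: h=9 => slot 9
436: h=11 => slot 11
142: h=6, probe 6,7,8,9,10,11,12 => slot 12
358: h=1 => slot 1
Table: [-, 358, -, 241, -, 974, 159, 737, 328, 502, 707, 436, 142, -, -, -, -]

2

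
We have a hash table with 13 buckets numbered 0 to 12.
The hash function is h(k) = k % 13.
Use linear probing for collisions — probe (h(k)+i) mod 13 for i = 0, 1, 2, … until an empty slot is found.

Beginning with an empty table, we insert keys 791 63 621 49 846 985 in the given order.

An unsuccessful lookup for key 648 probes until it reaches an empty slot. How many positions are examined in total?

6

Insert 791: h=11, slot 11 empty -> index 11.
Insert 63: h=11, slot 11 occupied -> index 12.
Insert 621: h=10, slot 10 empty -> index 10.
Insert 49: h=10, slots 10,11,12 occupied -> index 0.
Insert 846: h=1, slot 1 empty -> index 1.
Insert 985: h=10, slots 10,11,12,0,1 occupied -> index 2.
Table: [49, 846, 985, ., ., ., ., ., ., ., 621, 791, 63]
Lookup 648: h=11, probe 11,12,0,1,2,3 → slot 3 empty, not found.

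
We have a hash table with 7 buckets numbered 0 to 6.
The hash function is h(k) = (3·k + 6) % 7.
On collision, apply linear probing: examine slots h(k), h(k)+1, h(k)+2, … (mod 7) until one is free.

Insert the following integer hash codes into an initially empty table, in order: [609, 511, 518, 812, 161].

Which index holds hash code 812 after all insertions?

2

609: h=6 => slot 6
511: h=6, probe 6,0 => slot 0
518: h=6, probe 6,0,1 => slot 1
812: h=6, probe 6,0,1,2 => slot 2
161: h=6, probe 6,0,1,2,3 => slot 3
Table: [511, 518, 812, 161, _, _, 609]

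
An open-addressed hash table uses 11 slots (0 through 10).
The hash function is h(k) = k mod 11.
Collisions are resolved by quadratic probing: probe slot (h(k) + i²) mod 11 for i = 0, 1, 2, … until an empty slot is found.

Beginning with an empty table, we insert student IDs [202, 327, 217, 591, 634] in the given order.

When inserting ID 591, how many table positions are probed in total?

Insert 202: h=4, slot 4 empty → index 4.
Insert 327: h=8, slot 8 empty → index 8.
Insert 217: h=8, slot 8 occupied → index 9.
Insert 591: h=8, slots 8,9 occupied → index 1.
Insert 634: h=7, slot 7 empty → index 7.
Table: [., 591, ., ., 202, ., ., 634, 327, 217, .]

3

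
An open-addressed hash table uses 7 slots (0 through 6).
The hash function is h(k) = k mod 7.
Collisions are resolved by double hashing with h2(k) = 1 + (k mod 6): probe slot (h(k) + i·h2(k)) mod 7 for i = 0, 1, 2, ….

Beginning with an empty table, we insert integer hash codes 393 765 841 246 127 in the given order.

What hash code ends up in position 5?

393: h=1 -> slot 1
765: h=2 -> slot 2
841: h=1, h2=2, probe 1,3 -> slot 3
246: h=1, h2=1, probe 1,2,3,4 -> slot 4
127: h=1, h2=2, probe 1,3,5 -> slot 5
Table: [-, 393, 765, 841, 246, 127, -]

127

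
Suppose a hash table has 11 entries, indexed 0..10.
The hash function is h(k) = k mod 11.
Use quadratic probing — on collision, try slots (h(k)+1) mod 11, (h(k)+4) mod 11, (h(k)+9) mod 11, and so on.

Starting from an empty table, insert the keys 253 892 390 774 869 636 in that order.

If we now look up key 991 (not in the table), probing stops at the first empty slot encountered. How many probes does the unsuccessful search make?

2

253 hashes to 0; slot 0 is free -> place at 0.
892 hashes to 1; slot 1 is free -> place at 1.
390 hashes to 5; slot 5 is free -> place at 5.
774 hashes to 4; slot 4 is free -> place at 4.
869 hashes to 0; 0,1,4 taken -> place at 9.
636 hashes to 9; 9 taken -> place at 10.
Table: [253, 892, _, _, 774, 390, _, _, _, 869, 636]
Lookup 991: h=1, probe 1,2 → slot 2 empty, not found.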